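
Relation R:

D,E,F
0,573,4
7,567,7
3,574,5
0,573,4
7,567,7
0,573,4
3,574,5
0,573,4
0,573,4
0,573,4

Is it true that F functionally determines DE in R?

Yes

F=4: 6 rows → {D,E} = (0, 573), (0, 573), (0, 573), (0, 573), (0, 573), (0, 573) ✓
F=7: 2 rows → {D,E} = (7, 567), (7, 567) ✓
F=5: 2 rows → {D,E} = (3, 574), (3, 574) ✓
Every F value is associated with a single DE value, so F -> DE holds.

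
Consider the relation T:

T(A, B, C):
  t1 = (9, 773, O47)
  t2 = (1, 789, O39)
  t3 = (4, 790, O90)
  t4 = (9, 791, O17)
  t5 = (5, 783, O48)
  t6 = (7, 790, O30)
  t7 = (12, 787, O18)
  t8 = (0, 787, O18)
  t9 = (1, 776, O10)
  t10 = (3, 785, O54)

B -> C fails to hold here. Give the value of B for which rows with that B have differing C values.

790

B=773: row 1 → C = O47 ✓
B=789: row 2 → C = O39 ✓
B=790: rows 3, 6 → C takes values {O90, O30} — violation
B=791: row 4 → C = O17 ✓
B=783: row 5 → C = O48 ✓
B=787: rows 7, 8 → C = O18, O18 ✓
B=776: row 9 → C = O10 ✓
B=785: row 10 → C = O54 ✓
The only B value with inconsistent C is B=790.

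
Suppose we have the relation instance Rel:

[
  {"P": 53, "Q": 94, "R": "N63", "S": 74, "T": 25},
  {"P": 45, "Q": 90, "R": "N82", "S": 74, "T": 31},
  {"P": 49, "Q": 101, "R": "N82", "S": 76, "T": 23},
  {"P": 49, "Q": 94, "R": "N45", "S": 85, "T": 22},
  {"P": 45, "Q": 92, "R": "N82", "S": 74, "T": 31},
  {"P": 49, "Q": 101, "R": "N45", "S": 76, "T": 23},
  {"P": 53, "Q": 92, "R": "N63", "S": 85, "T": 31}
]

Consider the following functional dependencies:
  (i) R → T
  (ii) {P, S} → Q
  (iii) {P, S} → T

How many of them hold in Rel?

(i) R → T: R=N63: 2 rows → T takes values {25, 31} — violation; R=N82: 3 rows → T takes values {31, 23} — violation; R=N45: 2 rows → T takes values {22, 23} — violation — fails.
(ii) {P, S} → Q: (P=45, S=74): 2 rows → Q takes values {90, 92} — violation — fails.
(iii) {P, S} → T: every LHS value maps to a single RHS value — holds.
1 of the 3 dependencies holds.

1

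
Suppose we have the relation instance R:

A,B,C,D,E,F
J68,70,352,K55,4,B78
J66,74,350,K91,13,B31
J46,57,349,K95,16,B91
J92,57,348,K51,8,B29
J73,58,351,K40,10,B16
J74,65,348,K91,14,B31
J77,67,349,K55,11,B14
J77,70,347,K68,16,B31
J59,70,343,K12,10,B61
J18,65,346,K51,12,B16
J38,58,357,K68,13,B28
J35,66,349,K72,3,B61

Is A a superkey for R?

No

Two distinct rows share A=J77, so A does not determine every attribute — not a superkey.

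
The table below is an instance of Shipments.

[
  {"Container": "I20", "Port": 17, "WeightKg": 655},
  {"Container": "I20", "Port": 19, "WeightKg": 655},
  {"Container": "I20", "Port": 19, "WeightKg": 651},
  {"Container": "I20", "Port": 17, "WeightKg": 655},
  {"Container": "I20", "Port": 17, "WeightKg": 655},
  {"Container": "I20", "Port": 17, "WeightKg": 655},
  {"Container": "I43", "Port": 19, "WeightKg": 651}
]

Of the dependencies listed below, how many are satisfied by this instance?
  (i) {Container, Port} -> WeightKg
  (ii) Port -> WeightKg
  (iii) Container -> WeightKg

(i) {Container, Port} -> WeightKg: (Container=I20, Port=19): 2 rows → WeightKg takes values {655, 651} — violation — fails.
(ii) Port -> WeightKg: Port=19: 3 rows → WeightKg takes values {655, 651} — violation — fails.
(iii) Container -> WeightKg: Container=I20: 6 rows → WeightKg takes values {655, 651} — violation — fails.
None of the 3 dependencies hold.

0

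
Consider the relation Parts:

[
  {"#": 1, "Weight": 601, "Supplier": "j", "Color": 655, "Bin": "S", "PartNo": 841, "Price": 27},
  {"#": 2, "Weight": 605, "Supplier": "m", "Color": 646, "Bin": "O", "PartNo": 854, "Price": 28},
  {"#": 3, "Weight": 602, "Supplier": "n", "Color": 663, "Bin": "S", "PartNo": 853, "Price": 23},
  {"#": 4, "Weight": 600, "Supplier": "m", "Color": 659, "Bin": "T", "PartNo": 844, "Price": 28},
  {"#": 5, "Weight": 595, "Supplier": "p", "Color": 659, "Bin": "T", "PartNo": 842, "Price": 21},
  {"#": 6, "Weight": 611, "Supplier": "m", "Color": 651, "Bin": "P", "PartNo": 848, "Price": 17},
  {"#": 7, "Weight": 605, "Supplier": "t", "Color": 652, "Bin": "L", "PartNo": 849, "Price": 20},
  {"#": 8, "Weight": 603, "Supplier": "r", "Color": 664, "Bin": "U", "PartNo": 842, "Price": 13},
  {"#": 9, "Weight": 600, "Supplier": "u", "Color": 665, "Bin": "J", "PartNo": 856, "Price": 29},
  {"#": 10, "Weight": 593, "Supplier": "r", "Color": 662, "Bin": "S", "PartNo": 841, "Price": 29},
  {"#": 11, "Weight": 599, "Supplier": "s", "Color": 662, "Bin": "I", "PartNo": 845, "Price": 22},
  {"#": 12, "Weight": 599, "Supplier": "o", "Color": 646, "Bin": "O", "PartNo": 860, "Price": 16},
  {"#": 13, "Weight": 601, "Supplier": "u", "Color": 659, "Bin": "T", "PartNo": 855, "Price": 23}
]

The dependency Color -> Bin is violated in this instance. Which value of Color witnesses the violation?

Color=655: row 1 → Bin = S ✓
Color=646: rows 2, 12 → Bin = O, O ✓
Color=663: row 3 → Bin = S ✓
Color=659: rows 4, 5, 13 → Bin = T, T, T ✓
Color=651: row 6 → Bin = P ✓
Color=652: row 7 → Bin = L ✓
Color=664: row 8 → Bin = U ✓
Color=665: row 9 → Bin = J ✓
Color=662: rows 10, 11 → Bin takes values {S, I} — violation
The only Color value with inconsistent Bin is Color=662.

662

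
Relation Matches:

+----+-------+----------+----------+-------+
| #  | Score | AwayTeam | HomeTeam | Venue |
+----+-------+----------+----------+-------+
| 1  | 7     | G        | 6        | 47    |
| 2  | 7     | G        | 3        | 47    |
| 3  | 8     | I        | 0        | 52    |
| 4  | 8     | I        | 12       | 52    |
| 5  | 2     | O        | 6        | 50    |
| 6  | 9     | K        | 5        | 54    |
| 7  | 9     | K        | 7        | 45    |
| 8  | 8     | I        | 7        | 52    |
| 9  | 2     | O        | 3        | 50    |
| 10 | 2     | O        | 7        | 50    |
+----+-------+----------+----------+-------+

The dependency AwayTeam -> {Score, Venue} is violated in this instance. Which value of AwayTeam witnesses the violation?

AwayTeam=G: rows 1, 2 → {Score,Venue} = (7, 47), (7, 47) ✓
AwayTeam=I: rows 3, 4, 8 → {Score,Venue} = (8, 52), (8, 52), (8, 52) ✓
AwayTeam=O: rows 5, 9, 10 → {Score,Venue} = (2, 50), (2, 50), (2, 50) ✓
AwayTeam=K: rows 6, 7 → {Score,Venue} takes values {(9, 54), (9, 45)} — violation
The only AwayTeam value with inconsistent RHS is AwayTeam=K.

K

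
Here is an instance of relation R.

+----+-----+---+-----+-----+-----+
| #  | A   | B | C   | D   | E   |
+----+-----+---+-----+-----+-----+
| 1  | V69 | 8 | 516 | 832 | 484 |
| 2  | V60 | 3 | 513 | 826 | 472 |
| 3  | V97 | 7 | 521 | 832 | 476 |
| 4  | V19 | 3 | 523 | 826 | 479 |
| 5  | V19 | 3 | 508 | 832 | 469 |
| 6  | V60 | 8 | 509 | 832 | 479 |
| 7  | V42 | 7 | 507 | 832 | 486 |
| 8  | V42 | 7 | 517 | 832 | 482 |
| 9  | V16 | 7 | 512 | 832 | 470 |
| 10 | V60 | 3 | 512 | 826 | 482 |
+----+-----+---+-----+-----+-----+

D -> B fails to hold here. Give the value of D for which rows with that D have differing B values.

D=832: rows 1, 3, 5, 6, 7, 8, 9 → B takes values {8, 7, 3} — violation
D=826: rows 2, 4, 10 → B = 3, 3, 3 ✓
The only D value with inconsistent B is D=832.

832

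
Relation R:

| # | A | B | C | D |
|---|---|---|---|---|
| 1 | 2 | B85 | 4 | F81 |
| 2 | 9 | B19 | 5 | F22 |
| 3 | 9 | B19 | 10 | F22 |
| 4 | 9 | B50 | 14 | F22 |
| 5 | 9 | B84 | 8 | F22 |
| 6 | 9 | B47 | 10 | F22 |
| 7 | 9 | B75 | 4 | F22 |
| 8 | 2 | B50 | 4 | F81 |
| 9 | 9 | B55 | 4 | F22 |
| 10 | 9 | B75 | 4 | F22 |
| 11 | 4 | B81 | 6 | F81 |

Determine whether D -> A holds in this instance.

No

D=F81: rows 1, 8, 11 → A takes values {2, 4} — violation
D=F22: rows 2, 3, 4, 5, 6, 7, 9, 10 → A = 9, 9, 9, 9, 9, 9, 9, 9 ✓
Two rows agree on D but differ on A, so D -> A does not hold.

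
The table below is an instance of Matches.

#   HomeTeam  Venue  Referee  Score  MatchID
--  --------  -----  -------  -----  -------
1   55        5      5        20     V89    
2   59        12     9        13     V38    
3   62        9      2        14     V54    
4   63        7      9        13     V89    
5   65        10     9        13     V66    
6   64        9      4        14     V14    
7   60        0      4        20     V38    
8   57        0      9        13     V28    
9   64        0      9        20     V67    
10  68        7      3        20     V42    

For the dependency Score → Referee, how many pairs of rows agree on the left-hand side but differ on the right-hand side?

Score=20: violating pairs (1,7), (1,9), (1,10), (7,9), (7,10), (9,10) — 6 pairs.
Score=13: all 4 rows agree on Referee — 0 pairs.
Score=14: violating pairs (3,6) — 1 pair.

7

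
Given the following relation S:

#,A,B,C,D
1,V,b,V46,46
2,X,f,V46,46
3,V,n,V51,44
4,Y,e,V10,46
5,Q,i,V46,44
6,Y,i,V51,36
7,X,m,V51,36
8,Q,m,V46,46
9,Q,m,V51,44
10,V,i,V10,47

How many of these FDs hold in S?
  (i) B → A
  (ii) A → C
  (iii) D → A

0

(i) B → A: B=i: rows 5, 6, 10 → A takes values {Q, Y, V} — violation; B=m: rows 7, 8, 9 → A takes values {X, Q} — violation — fails.
(ii) A → C: A=V: rows 1, 3, 10 → C takes values {V46, V51, V10} — violation; A=X: rows 2, 7 → C takes values {V46, V51} — violation; A=Y: rows 4, 6 → C takes values {V10, V51} — violation; A=Q: rows 5, 8, 9 → C takes values {V46, V51} — violation — fails.
(iii) D → A: D=46: rows 1, 2, 4, 8 → A takes values {V, X, Y, Q} — violation; D=44: rows 3, 5, 9 → A takes values {V, Q} — violation; D=36: rows 6, 7 → A takes values {Y, X} — violation — fails.
None of the 3 dependencies hold.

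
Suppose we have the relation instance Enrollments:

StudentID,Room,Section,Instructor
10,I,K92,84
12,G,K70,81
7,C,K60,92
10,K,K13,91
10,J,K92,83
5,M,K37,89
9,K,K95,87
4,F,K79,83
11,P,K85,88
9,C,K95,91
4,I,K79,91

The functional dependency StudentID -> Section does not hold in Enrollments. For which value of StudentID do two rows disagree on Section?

StudentID=10: 3 rows → Section takes values {K92, K13} — violation
StudentID=12: 1 row → Section = K70 ✓
StudentID=7: 1 row → Section = K60 ✓
StudentID=5: 1 row → Section = K37 ✓
StudentID=9: 2 rows → Section = K95, K95 ✓
StudentID=4: 2 rows → Section = K79, K79 ✓
StudentID=11: 1 row → Section = K85 ✓
The only StudentID value with inconsistent Section is StudentID=10.

10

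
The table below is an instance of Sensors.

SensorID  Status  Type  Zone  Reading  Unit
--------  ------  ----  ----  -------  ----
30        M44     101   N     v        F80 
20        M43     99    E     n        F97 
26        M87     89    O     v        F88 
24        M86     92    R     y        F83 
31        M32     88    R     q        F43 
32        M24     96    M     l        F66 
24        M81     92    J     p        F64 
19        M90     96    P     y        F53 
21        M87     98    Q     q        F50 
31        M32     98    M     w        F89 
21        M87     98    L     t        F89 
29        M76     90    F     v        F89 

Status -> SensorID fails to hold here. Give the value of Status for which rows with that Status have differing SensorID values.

Status=M44: 1 row → SensorID = 30 ✓
Status=M43: 1 row → SensorID = 20 ✓
Status=M87: 3 rows → SensorID takes values {26, 21} — violation
Status=M86: 1 row → SensorID = 24 ✓
Status=M32: 2 rows → SensorID = 31, 31 ✓
Status=M24: 1 row → SensorID = 32 ✓
Status=M81: 1 row → SensorID = 24 ✓
Status=M90: 1 row → SensorID = 19 ✓
Status=M76: 1 row → SensorID = 29 ✓
The only Status value with inconsistent SensorID is Status=M87.

M87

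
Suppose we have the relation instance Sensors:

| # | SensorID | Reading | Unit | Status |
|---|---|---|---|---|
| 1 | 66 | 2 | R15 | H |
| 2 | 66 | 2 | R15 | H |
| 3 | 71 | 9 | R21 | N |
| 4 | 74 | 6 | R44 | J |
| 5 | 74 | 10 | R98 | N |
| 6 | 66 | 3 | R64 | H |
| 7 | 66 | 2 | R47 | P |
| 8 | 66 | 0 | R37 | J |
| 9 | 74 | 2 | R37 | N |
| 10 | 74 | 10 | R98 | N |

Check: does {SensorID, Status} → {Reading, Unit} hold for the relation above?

No

(SensorID=66, Status=H): rows 1, 2, 6 → {Reading,Unit} takes values {(2, R15), (3, R64)} — violation
(SensorID=71, Status=N): row 3 → {Reading,Unit} = (9, R21) ✓
(SensorID=74, Status=J): row 4 → {Reading,Unit} = (6, R44) ✓
(SensorID=74, Status=N): rows 5, 9, 10 → {Reading,Unit} takes values {(10, R98), (2, R37)} — violation
(SensorID=66, Status=P): row 7 → {Reading,Unit} = (2, R47) ✓
(SensorID=66, Status=J): row 8 → {Reading,Unit} = (0, R37) ✓
Two rows agree on {SensorID, Status} but differ on {Reading, Unit}, so {SensorID, Status} → {Reading, Unit} does not hold.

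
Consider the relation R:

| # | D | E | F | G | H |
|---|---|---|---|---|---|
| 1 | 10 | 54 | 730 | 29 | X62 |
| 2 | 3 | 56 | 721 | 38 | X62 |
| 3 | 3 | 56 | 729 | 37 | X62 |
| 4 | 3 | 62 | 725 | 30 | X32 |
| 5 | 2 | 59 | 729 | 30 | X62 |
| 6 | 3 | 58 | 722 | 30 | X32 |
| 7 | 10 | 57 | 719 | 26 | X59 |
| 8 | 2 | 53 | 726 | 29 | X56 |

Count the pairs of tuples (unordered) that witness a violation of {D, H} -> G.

1

(D=3, H=X62): violating pairs (2,3) — 1 pair.
(D=3, H=X32): all 2 rows agree on G — 0 pairs.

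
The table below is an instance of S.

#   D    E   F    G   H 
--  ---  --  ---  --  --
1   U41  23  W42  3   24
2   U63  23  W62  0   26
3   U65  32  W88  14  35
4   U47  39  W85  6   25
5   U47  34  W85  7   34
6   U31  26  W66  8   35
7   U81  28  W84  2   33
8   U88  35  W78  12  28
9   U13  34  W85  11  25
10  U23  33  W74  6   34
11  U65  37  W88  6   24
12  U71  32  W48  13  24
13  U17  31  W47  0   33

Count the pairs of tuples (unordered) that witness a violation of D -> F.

D=U65: all 2 rows agree on F — 0 pairs.
D=U47: all 2 rows agree on F — 0 pairs.

0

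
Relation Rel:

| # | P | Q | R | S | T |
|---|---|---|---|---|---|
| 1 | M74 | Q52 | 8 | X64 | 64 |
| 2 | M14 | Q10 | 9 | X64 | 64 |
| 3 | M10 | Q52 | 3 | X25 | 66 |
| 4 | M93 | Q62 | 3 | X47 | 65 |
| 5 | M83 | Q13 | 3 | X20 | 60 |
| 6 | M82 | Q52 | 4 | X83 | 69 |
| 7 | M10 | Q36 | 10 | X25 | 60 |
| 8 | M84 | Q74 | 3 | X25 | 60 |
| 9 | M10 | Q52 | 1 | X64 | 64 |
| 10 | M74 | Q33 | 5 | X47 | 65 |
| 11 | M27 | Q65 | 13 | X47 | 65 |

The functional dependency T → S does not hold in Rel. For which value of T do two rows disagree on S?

T=64: rows 1, 2, 9 → S = X64, X64, X64 ✓
T=66: row 3 → S = X25 ✓
T=65: rows 4, 10, 11 → S = X47, X47, X47 ✓
T=60: rows 5, 7, 8 → S takes values {X20, X25} — violation
T=69: row 6 → S = X83 ✓
The only T value with inconsistent S is T=60.

60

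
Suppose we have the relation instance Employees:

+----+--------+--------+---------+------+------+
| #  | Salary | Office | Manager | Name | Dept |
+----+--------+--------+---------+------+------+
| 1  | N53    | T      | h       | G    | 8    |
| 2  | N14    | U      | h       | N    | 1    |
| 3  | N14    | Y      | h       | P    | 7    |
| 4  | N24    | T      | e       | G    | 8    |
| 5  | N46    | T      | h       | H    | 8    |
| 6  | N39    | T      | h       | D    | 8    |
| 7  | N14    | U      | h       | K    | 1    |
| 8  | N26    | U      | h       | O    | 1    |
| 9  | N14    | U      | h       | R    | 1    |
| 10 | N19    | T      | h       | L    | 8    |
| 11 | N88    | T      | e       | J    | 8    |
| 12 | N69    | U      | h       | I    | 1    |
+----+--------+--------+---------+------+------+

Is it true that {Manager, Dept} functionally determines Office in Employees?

(Manager=h, Dept=8): rows 1, 5, 6, 10 → Office = T, T, T, T ✓
(Manager=h, Dept=1): rows 2, 7, 8, 9, 12 → Office = U, U, U, U, U ✓
(Manager=h, Dept=7): row 3 → Office = Y ✓
(Manager=e, Dept=8): rows 4, 11 → Office = T, T ✓
Every {Manager, Dept} value is associated with a single Office value, so {Manager, Dept} -> Office holds.

Yes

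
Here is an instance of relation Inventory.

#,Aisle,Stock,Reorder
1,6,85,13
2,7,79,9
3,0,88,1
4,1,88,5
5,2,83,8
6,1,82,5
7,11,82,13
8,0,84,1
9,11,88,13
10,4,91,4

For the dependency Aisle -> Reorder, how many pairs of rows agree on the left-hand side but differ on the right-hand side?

0

Aisle=0: all 2 rows agree on Reorder — 0 pairs.
Aisle=1: all 2 rows agree on Reorder — 0 pairs.
Aisle=11: all 2 rows agree on Reorder — 0 pairs.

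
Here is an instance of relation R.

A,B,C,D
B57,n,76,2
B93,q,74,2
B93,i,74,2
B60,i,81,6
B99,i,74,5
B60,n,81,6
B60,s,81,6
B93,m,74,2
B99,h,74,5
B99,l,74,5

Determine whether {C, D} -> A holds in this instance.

(C=76, D=2): 1 row → A = B57 ✓
(C=74, D=2): 3 rows → A = B93, B93, B93 ✓
(C=81, D=6): 3 rows → A = B60, B60, B60 ✓
(C=74, D=5): 3 rows → A = B99, B99, B99 ✓
Every {C, D} value is associated with a single A value, so {C, D} -> A holds.

Yes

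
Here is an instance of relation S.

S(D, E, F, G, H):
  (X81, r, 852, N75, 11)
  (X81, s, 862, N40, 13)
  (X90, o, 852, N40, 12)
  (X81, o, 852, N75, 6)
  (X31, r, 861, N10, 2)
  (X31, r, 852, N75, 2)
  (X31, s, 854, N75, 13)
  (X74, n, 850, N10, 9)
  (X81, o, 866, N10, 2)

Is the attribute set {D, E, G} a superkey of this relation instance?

Yes

All 9 rows have distinct {D, E, G} values, so {D, E, G} → (all attributes) holds and {D, E, G} is a superkey.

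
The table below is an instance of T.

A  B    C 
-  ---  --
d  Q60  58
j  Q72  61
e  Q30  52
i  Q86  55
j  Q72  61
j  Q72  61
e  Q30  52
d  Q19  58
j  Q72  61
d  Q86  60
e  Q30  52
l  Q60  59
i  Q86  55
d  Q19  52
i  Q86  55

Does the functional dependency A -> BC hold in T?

No

A=d: 4 rows → {B,C} takes values {(Q60, 58), (Q19, 58), (Q86, 60), (Q19, 52)} — violation
A=j: 4 rows → {B,C} = (Q72, 61), (Q72, 61), (Q72, 61), (Q72, 61) ✓
A=e: 3 rows → {B,C} = (Q30, 52), (Q30, 52), (Q30, 52) ✓
A=i: 3 rows → {B,C} = (Q86, 55), (Q86, 55), (Q86, 55) ✓
A=l: 1 row → {B,C} = (Q60, 59) ✓
Two rows agree on A but differ on BC, so A -> BC does not hold.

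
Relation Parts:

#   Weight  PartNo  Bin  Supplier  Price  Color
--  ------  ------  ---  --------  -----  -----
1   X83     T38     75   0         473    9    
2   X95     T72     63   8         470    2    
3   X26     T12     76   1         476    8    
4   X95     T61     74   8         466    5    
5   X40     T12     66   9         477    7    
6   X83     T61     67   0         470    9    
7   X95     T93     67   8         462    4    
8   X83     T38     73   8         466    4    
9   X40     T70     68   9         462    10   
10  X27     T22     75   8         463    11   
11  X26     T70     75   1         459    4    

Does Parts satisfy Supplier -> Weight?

Supplier=0: rows 1, 6 → Weight = X83, X83 ✓
Supplier=8: rows 2, 4, 7, 8, 10 → Weight takes values {X95, X83, X27} — violation
Supplier=1: rows 3, 11 → Weight = X26, X26 ✓
Supplier=9: rows 5, 9 → Weight = X40, X40 ✓
Two rows agree on Supplier but differ on Weight, so Supplier -> Weight does not hold.

No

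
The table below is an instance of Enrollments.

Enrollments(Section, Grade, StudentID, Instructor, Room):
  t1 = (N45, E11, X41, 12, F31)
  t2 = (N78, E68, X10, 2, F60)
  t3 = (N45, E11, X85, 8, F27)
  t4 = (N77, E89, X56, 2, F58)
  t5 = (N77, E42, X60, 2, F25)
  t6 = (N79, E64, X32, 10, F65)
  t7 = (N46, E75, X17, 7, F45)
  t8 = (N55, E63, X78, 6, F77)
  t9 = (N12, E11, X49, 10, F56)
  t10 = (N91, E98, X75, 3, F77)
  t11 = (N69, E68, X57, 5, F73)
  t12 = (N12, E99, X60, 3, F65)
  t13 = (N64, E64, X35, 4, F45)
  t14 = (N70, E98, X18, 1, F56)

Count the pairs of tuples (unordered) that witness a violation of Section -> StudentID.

Section=N45: violating pairs (1,3) — 1 pair.
Section=N77: violating pairs (4,5) — 1 pair.
Section=N12: violating pairs (9,12) — 1 pair.

3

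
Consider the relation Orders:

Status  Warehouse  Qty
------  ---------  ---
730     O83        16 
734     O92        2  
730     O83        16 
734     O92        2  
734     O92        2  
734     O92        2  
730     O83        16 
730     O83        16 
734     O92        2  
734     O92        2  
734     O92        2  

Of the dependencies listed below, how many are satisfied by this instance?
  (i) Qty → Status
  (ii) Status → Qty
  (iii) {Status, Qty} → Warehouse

3

(i) Qty → Status: every LHS value maps to a single RHS value — holds.
(ii) Status → Qty: every LHS value maps to a single RHS value — holds.
(iii) {Status, Qty} → Warehouse: every LHS value maps to a single RHS value — holds.
3 of the 3 dependencies hold.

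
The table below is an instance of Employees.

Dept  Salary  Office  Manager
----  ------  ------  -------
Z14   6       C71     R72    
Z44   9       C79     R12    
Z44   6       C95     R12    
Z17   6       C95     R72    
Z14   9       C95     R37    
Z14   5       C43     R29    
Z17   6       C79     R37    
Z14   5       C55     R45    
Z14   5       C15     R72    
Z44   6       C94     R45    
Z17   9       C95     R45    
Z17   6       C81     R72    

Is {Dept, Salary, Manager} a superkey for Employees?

No

Two distinct rows share (Dept=Z17, Salary=6, Manager=R72), so {Dept, Salary, Manager} does not determine every attribute — not a superkey.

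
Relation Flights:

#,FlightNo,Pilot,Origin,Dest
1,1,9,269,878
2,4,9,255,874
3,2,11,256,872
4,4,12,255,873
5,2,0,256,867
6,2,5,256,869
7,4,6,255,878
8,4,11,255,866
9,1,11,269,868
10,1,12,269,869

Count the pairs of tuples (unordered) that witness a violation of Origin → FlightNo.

Origin=269: all 3 rows agree on FlightNo — 0 pairs.
Origin=255: all 4 rows agree on FlightNo — 0 pairs.
Origin=256: all 3 rows agree on FlightNo — 0 pairs.

0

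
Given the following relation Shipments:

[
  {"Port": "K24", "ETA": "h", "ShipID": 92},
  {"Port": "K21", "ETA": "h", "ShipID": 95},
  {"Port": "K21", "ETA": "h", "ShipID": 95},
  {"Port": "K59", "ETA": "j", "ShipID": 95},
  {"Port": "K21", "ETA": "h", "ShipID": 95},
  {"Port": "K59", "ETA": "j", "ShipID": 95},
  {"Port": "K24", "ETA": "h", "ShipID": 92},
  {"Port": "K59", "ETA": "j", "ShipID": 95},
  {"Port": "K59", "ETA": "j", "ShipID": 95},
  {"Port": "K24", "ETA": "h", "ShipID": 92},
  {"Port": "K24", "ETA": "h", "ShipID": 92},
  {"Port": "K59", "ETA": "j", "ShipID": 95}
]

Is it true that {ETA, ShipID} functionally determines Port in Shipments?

(ETA=h, ShipID=92): 4 rows → Port = K24, K24, K24, K24 ✓
(ETA=h, ShipID=95): 3 rows → Port = K21, K21, K21 ✓
(ETA=j, ShipID=95): 5 rows → Port = K59, K59, K59, K59, K59 ✓
Every {ETA, ShipID} value is associated with a single Port value, so {ETA, ShipID} → Port holds.

Yes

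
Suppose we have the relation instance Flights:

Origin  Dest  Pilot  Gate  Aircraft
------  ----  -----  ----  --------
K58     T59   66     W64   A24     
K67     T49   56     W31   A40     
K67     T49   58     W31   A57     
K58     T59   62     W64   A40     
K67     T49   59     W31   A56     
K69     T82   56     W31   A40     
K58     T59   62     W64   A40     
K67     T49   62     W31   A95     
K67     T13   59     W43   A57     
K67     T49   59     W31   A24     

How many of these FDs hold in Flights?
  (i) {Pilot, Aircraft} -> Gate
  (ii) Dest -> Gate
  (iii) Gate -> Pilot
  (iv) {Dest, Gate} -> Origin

(i) {Pilot, Aircraft} -> Gate: every LHS value maps to a single RHS value — holds.
(ii) Dest -> Gate: every LHS value maps to a single RHS value — holds.
(iii) Gate -> Pilot: Gate=W64: 3 rows → Pilot takes values {66, 62} — violation; Gate=W31: 6 rows → Pilot takes values {56, 58, 59, 62} — violation — fails.
(iv) {Dest, Gate} -> Origin: every LHS value maps to a single RHS value — holds.
3 of the 4 dependencies hold.

3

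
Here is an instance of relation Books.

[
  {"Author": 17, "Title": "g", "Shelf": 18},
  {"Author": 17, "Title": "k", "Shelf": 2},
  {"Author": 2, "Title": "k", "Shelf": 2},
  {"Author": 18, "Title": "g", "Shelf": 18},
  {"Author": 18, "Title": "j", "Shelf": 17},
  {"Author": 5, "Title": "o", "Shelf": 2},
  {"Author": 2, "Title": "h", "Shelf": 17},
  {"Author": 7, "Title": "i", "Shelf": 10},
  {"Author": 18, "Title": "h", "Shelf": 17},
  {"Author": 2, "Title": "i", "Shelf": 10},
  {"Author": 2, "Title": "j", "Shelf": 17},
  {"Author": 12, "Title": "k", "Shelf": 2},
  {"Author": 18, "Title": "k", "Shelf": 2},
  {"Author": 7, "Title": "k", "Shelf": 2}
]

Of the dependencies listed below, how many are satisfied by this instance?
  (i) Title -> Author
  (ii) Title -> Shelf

1

(i) Title -> Author: Title=g: 2 rows → Author takes values {17, 18} — violation; Title=k: 5 rows → Author takes values {17, 2, 12, 18, 7} — violation; Title=j: 2 rows → Author takes values {18, 2} — violation; Title=h: 2 rows → Author takes values {2, 18} — violation; Title=i: 2 rows → Author takes values {7, 2} — violation — fails.
(ii) Title -> Shelf: every LHS value maps to a single RHS value — holds.
1 of the 2 dependencies holds.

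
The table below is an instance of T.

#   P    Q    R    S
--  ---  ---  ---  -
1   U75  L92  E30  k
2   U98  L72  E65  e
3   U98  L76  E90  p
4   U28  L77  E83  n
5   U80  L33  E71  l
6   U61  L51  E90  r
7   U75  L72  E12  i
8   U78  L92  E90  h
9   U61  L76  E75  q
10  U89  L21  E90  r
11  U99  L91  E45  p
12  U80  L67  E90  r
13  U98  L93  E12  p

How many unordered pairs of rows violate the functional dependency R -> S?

8

R=E90: violating pairs (3,6), (3,8), (3,10), (3,12), (6,8), (8,10), (8,12) — 7 pairs.
R=E12: violating pairs (7,13) — 1 pair.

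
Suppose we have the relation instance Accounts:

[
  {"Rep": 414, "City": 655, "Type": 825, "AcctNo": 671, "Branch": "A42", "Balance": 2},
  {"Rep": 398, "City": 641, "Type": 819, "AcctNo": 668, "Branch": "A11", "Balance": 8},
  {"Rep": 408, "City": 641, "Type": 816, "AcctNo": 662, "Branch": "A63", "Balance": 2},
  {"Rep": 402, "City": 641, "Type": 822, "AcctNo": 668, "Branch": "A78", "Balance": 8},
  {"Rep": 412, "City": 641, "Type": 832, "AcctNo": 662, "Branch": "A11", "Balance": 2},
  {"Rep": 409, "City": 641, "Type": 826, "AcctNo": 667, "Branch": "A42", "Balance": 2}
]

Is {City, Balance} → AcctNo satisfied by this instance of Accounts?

No

(City=655, Balance=2): 1 row → AcctNo = 671 ✓
(City=641, Balance=8): 2 rows → AcctNo = 668, 668 ✓
(City=641, Balance=2): 3 rows → AcctNo takes values {662, 667} — violation
Two rows agree on {City, Balance} but differ on AcctNo, so {City, Balance} → AcctNo does not hold.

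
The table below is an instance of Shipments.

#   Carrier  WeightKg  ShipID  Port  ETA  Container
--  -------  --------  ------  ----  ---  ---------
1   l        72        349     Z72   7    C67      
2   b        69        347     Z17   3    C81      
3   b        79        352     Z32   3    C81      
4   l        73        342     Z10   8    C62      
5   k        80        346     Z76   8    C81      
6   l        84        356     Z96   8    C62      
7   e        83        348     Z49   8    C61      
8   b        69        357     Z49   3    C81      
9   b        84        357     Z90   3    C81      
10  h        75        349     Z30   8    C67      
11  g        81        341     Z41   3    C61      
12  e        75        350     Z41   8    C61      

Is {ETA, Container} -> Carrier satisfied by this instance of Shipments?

(ETA=7, Container=C67): row 1 → Carrier = l ✓
(ETA=3, Container=C81): rows 2, 3, 8, 9 → Carrier = b, b, b, b ✓
(ETA=8, Container=C62): rows 4, 6 → Carrier = l, l ✓
(ETA=8, Container=C81): row 5 → Carrier = k ✓
(ETA=8, Container=C61): rows 7, 12 → Carrier = e, e ✓
(ETA=8, Container=C67): row 10 → Carrier = h ✓
(ETA=3, Container=C61): row 11 → Carrier = g ✓
Every {ETA, Container} value is associated with a single Carrier value, so {ETA, Container} -> Carrier holds.

Yes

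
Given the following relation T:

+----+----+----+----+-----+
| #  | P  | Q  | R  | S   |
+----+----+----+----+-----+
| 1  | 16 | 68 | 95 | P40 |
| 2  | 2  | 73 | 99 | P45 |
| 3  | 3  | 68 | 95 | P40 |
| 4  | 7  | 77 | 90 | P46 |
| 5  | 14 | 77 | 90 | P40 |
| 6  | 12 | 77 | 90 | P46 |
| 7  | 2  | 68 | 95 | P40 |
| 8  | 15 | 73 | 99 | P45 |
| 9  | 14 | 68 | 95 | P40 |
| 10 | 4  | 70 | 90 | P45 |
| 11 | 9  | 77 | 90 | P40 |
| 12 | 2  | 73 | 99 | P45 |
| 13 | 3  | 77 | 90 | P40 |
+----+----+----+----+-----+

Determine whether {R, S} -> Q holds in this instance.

Yes

(R=95, S=P40): rows 1, 3, 7, 9 → Q = 68, 68, 68, 68 ✓
(R=99, S=P45): rows 2, 8, 12 → Q = 73, 73, 73 ✓
(R=90, S=P46): rows 4, 6 → Q = 77, 77 ✓
(R=90, S=P40): rows 5, 11, 13 → Q = 77, 77, 77 ✓
(R=90, S=P45): row 10 → Q = 70 ✓
Every {R, S} value is associated with a single Q value, so {R, S} -> Q holds.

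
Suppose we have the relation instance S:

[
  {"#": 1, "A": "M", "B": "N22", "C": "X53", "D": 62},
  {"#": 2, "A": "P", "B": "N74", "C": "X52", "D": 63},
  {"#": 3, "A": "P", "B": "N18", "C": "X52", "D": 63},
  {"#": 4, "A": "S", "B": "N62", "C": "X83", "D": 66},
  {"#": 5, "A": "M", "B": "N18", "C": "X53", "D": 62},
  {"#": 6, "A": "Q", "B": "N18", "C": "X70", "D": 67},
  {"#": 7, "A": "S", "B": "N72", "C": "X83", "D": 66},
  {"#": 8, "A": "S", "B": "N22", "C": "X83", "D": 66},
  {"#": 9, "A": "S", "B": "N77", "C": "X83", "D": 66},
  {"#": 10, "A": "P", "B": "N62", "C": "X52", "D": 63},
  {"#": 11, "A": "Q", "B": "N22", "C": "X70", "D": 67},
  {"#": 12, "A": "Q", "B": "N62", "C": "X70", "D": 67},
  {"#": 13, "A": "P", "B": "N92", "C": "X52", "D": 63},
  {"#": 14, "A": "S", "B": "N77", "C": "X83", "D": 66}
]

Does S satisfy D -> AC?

Yes

D=62: rows 1, 5 → {A,C} = (M, X53), (M, X53) ✓
D=63: rows 2, 3, 10, 13 → {A,C} = (P, X52), (P, X52), (P, X52), (P, X52) ✓
D=66: rows 4, 7, 8, 9, 14 → {A,C} = (S, X83), (S, X83), (S, X83), (S, X83), (S, X83) ✓
D=67: rows 6, 11, 12 → {A,C} = (Q, X70), (Q, X70), (Q, X70) ✓
Every D value is associated with a single AC value, so D -> AC holds.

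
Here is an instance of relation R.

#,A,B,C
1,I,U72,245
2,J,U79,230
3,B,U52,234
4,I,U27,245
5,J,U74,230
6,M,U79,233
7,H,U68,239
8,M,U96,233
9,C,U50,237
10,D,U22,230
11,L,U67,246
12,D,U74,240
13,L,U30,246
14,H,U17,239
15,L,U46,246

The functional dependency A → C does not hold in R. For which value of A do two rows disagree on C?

A=I: rows 1, 4 → C = 245, 245 ✓
A=J: rows 2, 5 → C = 230, 230 ✓
A=B: row 3 → C = 234 ✓
A=M: rows 6, 8 → C = 233, 233 ✓
A=H: rows 7, 14 → C = 239, 239 ✓
A=C: row 9 → C = 237 ✓
A=D: rows 10, 12 → C takes values {230, 240} — violation
A=L: rows 11, 13, 15 → C = 246, 246, 246 ✓
The only A value with inconsistent C is A=D.

D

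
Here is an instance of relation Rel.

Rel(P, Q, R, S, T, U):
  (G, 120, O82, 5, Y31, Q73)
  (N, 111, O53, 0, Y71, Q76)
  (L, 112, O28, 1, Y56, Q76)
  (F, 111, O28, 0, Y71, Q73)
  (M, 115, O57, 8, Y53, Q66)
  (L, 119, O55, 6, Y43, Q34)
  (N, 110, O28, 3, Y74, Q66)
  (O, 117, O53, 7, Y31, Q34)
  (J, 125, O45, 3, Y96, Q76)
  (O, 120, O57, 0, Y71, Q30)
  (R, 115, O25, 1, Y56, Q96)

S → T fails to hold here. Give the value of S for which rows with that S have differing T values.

S=5: 1 row → T = Y31 ✓
S=0: 3 rows → T = Y71, Y71, Y71 ✓
S=1: 2 rows → T = Y56, Y56 ✓
S=8: 1 row → T = Y53 ✓
S=6: 1 row → T = Y43 ✓
S=3: 2 rows → T takes values {Y74, Y96} — violation
S=7: 1 row → T = Y31 ✓
The only S value with inconsistent T is S=3.

3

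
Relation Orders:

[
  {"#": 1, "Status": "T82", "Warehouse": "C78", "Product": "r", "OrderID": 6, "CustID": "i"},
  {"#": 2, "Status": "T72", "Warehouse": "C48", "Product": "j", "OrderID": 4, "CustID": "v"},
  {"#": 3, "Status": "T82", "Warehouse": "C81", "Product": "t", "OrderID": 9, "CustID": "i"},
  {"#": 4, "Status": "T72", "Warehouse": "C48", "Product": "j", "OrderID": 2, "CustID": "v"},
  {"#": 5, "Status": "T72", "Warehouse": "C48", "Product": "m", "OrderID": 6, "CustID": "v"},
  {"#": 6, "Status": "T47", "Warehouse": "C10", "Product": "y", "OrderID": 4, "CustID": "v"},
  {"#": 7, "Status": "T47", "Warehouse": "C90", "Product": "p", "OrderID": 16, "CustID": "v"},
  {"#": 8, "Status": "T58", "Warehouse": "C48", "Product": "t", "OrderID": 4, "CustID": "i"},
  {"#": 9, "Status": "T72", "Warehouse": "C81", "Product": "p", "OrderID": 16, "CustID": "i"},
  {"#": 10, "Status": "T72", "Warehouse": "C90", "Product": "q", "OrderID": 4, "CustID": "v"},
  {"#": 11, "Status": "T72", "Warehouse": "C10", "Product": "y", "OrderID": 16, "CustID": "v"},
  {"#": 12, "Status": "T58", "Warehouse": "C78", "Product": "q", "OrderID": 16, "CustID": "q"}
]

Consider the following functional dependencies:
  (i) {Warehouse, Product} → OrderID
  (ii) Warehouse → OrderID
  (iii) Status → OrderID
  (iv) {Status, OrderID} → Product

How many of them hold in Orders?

0

(i) {Warehouse, Product} → OrderID: (Warehouse=C48, Product=j): rows 2, 4 → OrderID takes values {4, 2} — violation; (Warehouse=C10, Product=y): rows 6, 11 → OrderID takes values {4, 16} — violation — fails.
(ii) Warehouse → OrderID: Warehouse=C78: rows 1, 12 → OrderID takes values {6, 16} — violation; Warehouse=C48: rows 2, 4, 5, 8 → OrderID takes values {4, 2, 6} — violation; Warehouse=C81: rows 3, 9 → OrderID takes values {9, 16} — violation; Warehouse=C10: rows 6, 11 → OrderID takes values {4, 16} — violation; Warehouse=C90: rows 7, 10 → OrderID takes values {16, 4} — violation — fails.
(iii) Status → OrderID: Status=T82: rows 1, 3 → OrderID takes values {6, 9} — violation; Status=T72: rows 2, 4, 5, 9, 10, 11 → OrderID takes values {4, 2, 6, 16} — violation; Status=T47: rows 6, 7 → OrderID takes values {4, 16} — violation; Status=T58: rows 8, 12 → OrderID takes values {4, 16} — violation — fails.
(iv) {Status, OrderID} → Product: (Status=T72, OrderID=4): rows 2, 10 → Product takes values {j, q} — violation; (Status=T72, OrderID=16): rows 9, 11 → Product takes values {p, y} — violation — fails.
None of the 4 dependencies hold.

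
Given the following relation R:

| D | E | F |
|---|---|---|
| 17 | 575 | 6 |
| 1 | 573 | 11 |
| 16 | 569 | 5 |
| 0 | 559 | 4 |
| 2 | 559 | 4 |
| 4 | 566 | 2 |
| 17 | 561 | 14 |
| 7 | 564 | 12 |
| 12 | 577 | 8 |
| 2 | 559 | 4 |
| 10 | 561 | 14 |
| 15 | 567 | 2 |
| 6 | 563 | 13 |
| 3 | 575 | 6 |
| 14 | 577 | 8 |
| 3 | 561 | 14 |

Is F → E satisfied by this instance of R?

No

F=6: 2 rows → E = 575, 575 ✓
F=11: 1 row → E = 573 ✓
F=5: 1 row → E = 569 ✓
F=4: 3 rows → E = 559, 559, 559 ✓
F=2: 2 rows → E takes values {566, 567} — violation
F=14: 3 rows → E = 561, 561, 561 ✓
F=12: 1 row → E = 564 ✓
F=8: 2 rows → E = 577, 577 ✓
F=13: 1 row → E = 563 ✓
Two rows agree on F but differ on E, so F → E does not hold.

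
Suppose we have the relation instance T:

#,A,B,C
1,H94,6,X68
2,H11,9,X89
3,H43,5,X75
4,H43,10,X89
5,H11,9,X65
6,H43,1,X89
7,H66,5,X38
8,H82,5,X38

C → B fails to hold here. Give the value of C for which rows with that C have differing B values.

X89

C=X68: row 1 → B = 6 ✓
C=X89: rows 2, 4, 6 → B takes values {9, 10, 1} — violation
C=X75: row 3 → B = 5 ✓
C=X65: row 5 → B = 9 ✓
C=X38: rows 7, 8 → B = 5, 5 ✓
The only C value with inconsistent B is C=X89.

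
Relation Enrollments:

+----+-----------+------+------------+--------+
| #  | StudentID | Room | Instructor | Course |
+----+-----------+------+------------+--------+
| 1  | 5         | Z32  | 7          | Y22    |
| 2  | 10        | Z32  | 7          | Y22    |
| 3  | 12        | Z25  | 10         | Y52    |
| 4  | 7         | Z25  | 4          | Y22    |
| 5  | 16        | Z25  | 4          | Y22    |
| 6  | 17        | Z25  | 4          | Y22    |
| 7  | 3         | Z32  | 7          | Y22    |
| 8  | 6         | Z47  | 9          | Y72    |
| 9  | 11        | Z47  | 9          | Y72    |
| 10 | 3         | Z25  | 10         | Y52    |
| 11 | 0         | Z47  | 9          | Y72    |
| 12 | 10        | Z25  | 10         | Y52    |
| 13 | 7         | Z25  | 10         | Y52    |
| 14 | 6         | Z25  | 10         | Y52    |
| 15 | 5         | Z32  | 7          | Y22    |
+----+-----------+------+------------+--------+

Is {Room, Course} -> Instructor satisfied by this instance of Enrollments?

(Room=Z32, Course=Y22): rows 1, 2, 7, 15 → Instructor = 7, 7, 7, 7 ✓
(Room=Z25, Course=Y52): rows 3, 10, 12, 13, 14 → Instructor = 10, 10, 10, 10, 10 ✓
(Room=Z25, Course=Y22): rows 4, 5, 6 → Instructor = 4, 4, 4 ✓
(Room=Z47, Course=Y72): rows 8, 9, 11 → Instructor = 9, 9, 9 ✓
Every {Room, Course} value is associated with a single Instructor value, so {Room, Course} -> Instructor holds.

Yes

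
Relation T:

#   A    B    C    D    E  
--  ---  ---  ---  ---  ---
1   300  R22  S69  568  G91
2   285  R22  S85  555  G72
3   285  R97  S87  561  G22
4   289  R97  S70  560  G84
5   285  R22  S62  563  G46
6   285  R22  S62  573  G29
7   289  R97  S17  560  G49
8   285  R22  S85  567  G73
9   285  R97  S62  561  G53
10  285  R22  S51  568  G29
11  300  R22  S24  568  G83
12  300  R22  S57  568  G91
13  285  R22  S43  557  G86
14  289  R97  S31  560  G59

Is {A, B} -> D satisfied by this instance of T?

(A=300, B=R22): rows 1, 11, 12 → D = 568, 568, 568 ✓
(A=285, B=R22): rows 2, 5, 6, 8, 10, 13 → D takes values {555, 563, 573, 567, 568, 557} — violation
(A=285, B=R97): rows 3, 9 → D = 561, 561 ✓
(A=289, B=R97): rows 4, 7, 14 → D = 560, 560, 560 ✓
Two rows agree on {A, B} but differ on D, so {A, B} -> D does not hold.

No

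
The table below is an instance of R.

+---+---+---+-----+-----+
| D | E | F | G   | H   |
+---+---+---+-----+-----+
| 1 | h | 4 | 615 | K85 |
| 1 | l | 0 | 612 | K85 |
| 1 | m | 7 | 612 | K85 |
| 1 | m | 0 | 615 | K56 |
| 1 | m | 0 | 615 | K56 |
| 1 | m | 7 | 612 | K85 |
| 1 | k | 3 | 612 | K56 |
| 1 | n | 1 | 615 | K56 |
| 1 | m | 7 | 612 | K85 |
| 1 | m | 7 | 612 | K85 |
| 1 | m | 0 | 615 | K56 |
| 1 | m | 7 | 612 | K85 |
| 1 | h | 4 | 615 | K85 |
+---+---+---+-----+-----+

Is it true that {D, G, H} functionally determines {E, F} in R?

No

(D=1, G=615, H=K85): 2 rows → {E,F} = (h, 4), (h, 4) ✓
(D=1, G=612, H=K85): 6 rows → {E,F} takes values {(l, 0), (m, 7)} — violation
(D=1, G=615, H=K56): 4 rows → {E,F} takes values {(m, 0), (n, 1)} — violation
(D=1, G=612, H=K56): 1 row → {E,F} = (k, 3) ✓
Two rows agree on {D, G, H} but differ on {E, F}, so {D, G, H} → {E, F} does not hold.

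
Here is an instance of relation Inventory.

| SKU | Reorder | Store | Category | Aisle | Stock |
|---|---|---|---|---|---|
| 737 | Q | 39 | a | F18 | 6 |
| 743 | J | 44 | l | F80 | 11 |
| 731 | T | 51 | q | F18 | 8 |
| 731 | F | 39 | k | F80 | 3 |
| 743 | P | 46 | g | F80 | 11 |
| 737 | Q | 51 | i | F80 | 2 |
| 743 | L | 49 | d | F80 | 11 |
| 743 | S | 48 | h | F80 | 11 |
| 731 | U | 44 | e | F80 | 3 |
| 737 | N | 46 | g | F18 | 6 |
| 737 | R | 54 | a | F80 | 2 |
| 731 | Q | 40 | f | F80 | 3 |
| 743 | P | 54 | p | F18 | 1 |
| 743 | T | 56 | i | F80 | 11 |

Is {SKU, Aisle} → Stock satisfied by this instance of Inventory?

Yes

(SKU=737, Aisle=F18): 2 rows → Stock = 6, 6 ✓
(SKU=743, Aisle=F80): 5 rows → Stock = 11, 11, 11, 11, 11 ✓
(SKU=731, Aisle=F18): 1 row → Stock = 8 ✓
(SKU=731, Aisle=F80): 3 rows → Stock = 3, 3, 3 ✓
(SKU=737, Aisle=F80): 2 rows → Stock = 2, 2 ✓
(SKU=743, Aisle=F18): 1 row → Stock = 1 ✓
Every {SKU, Aisle} value is associated with a single Stock value, so {SKU, Aisle} → Stock holds.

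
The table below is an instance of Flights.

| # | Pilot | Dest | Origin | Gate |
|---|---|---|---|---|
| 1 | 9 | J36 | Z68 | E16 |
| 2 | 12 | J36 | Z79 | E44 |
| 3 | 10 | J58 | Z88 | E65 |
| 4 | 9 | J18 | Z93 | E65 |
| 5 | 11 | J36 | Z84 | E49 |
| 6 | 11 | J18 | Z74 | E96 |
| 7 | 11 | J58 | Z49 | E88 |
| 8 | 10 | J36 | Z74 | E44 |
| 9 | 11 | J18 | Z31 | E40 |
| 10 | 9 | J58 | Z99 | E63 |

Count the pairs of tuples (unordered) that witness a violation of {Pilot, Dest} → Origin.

1

(Pilot=11, Dest=J18): violating pairs (6,9) — 1 pair.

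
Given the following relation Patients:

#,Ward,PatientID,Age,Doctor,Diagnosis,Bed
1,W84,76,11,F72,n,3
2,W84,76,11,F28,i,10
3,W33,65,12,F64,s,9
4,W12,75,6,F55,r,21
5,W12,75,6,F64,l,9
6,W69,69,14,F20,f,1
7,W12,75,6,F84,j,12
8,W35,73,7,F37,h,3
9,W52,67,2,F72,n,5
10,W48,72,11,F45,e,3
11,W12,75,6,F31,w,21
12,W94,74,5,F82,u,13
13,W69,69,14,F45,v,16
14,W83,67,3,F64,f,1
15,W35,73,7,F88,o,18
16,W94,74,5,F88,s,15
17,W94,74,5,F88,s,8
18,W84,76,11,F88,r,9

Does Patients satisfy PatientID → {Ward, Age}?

PatientID=76: rows 1, 2, 18 → {Ward,Age} = (W84, 11), (W84, 11), (W84, 11) ✓
PatientID=65: row 3 → {Ward,Age} = (W33, 12) ✓
PatientID=75: rows 4, 5, 7, 11 → {Ward,Age} = (W12, 6), (W12, 6), (W12, 6), (W12, 6) ✓
PatientID=69: rows 6, 13 → {Ward,Age} = (W69, 14), (W69, 14) ✓
PatientID=73: rows 8, 15 → {Ward,Age} = (W35, 7), (W35, 7) ✓
PatientID=67: rows 9, 14 → {Ward,Age} takes values {(W52, 2), (W83, 3)} — violation
PatientID=72: row 10 → {Ward,Age} = (W48, 11) ✓
PatientID=74: rows 12, 16, 17 → {Ward,Age} = (W94, 5), (W94, 5), (W94, 5) ✓
Two rows agree on PatientID but differ on {Ward, Age}, so PatientID → {Ward, Age} does not hold.

No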